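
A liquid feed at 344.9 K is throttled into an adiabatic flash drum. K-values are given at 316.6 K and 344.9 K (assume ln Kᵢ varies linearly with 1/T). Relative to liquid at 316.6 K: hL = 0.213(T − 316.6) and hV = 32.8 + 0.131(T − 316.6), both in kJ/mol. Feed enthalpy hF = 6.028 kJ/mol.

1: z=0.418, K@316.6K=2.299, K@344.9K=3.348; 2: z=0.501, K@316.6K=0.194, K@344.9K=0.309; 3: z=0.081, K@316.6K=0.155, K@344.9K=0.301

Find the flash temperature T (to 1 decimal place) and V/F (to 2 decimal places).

T = 322.9 K, V/F = 0.15

Adiabatic flash: solve Rachford–Rice at each trial T, then check hF = ψ·hV(T) + (1−ψ)·hL(T).
  T = 316.6 K: K = (2.299, 0.194, 0.155), RR gives ψ = 0.067, H_out = 2.201 kJ/mol
  T = 344.9 K: K = (3.348, 0.309, 0.301), RR gives ψ = 0.356, H_out = 16.881 kJ/mol
  T = 330.8 K: K = (2.799, 0.247, 0.219), RR gives ψ = 0.229, H_out = 10.269 kJ/mol
  T = 323.7 K: K = (2.542, 0.220, 0.185), RR gives ψ = 0.155, H_out = 6.505 kJ/mol
  T = 320.1 K: K = (2.417, 0.206, 0.169), RR gives ψ = 0.113, H_out = 4.407 kJ/mol
  T = 321.9 K: K = (2.479, 0.213, 0.177), RR gives ψ = 0.134, H_out = 5.475 kJ/mol
Linear interpolation between T = 321.9 (H_out = 5.475) and T = 323.7 (H_out = 6.505) on hF = 6.028 gives T ≈ 322.9 K, at which ψ = 0.15.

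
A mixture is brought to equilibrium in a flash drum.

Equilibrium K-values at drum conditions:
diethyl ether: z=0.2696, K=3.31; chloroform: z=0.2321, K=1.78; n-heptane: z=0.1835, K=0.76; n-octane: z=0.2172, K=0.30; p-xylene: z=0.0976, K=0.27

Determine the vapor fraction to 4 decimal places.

ψ = 0.5296

Iterate (Newton) starting at ψ = 0.68:
  ψ = 0.6800: g = -0.12371, g' = -0.8857 → ψ = 0.5403
  ψ = 0.5403: g = -0.00841, g' = -0.7856 → ψ = 0.5296
Converged at ψ = 0.5296.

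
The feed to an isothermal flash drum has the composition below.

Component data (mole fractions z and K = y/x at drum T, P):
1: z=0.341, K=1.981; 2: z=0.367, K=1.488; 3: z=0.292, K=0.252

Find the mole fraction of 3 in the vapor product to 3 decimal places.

Let ψ = V/F and solve Σ zᵢ(Kᵢ−1)/(1+ψ(Kᵢ−1)) = 0.
Check two-phase: ΣzᵢKᵢ = 1.295 > 1 and Σzᵢ/Kᵢ = 1.578 > 1, so g(0) = 0.295 > 0 and g(1) = -0.578 < 0.
Newton–Raphson from ψ = 0.65:
  ψ = 0.650: g = -0.0849, g' = -0.792 → ψ = 0.543
  ψ = 0.543: g = -0.0078, g' = -0.657 → ψ = 0.531
Converged at ψ = 0.531.
Compositions from xᵢ = zᵢ/(1+ψ(Kᵢ−1)), yᵢ = Kᵢxᵢ:
  1: x = 0.224, y = 0.444
  2: x = 0.291, y = 0.434
  3: x = 0.484, y = 0.122

y_3 = 0.122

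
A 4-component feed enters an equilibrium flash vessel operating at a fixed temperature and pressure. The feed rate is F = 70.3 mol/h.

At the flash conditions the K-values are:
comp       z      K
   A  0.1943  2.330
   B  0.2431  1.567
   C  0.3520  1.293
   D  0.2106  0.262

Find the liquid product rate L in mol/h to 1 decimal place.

L = 21.5 mol/h

Rachford–Rice: g(ψ) = Σ zᵢ(Kᵢ−1)/(1+ψ(Kᵢ−1)) = 0.
Feasibility: ΣzᵢKᵢ = 1.3440, Σzᵢ/Kᵢ = 1.3146 — both > 1, two phases present.
Newton iteration, ψ⁰ = 0.5:
  ψ = 0.5000: g = 0.10624, g' = -0.4825 → ψ = 0.7202
  ψ = 0.7202: g = -0.01672, g' = -0.6723 → ψ = 0.6953
  ψ = 0.6953: g = -0.00044, g' = -0.6378 → ψ = 0.6946
Converged at ψ = 0.6946.
Then V = ψ·F = 0.6946·70.3 = 48.8 mol/h and L = F − V = 21.5 mol/h.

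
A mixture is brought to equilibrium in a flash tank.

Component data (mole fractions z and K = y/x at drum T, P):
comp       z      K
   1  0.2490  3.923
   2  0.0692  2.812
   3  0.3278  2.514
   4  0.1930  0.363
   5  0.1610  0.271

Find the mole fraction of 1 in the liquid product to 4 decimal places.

Material balance + equilibrium reduce to Σ zᵢ(Kᵢ−1)/(1+V/F(Kᵢ−1)) = 0.
Feasibility: ΣzᵢKᵢ = 2.1092, Σzᵢ/Kᵢ = 1.3442 — both > 1, two phases present.
Newton iteration, V/F⁰ = 0.5:
  V/F = 0.5000: g = 0.27885, g' = -1.0375 → V/F = 0.7688
  V/F = 0.7688: g = -0.00203, g' = -1.1455 → V/F = 0.7670
Converged at V/F = 0.7670.
Compositions from xᵢ = zᵢ/(1+V/F(Kᵢ−1)), yᵢ = Kᵢxᵢ:
  1: x = 0.0768, y = 0.3013
  2: x = 0.0290, y = 0.0814
  3: x = 0.1517, y = 0.3813
  4: x = 0.3774, y = 0.1370
  5: x = 0.3652, y = 0.0990

x_1 = 0.0768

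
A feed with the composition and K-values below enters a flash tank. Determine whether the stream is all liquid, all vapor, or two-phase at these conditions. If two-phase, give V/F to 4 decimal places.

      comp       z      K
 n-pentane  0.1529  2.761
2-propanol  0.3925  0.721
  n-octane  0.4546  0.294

all liquid

ΣzᵢKᵢ = 0.8388; Σzᵢ/Kᵢ = 2.1460.
Since ΣzᵢKᵢ < 1 the mixture is below its bubble point — single liquid phase.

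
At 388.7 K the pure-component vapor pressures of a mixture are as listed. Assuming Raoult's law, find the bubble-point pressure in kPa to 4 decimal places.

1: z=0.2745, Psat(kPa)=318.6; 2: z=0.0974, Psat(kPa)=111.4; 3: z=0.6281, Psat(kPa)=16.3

At the bubble point ψ → 0, so ΣzᵢKᵢ = 1 with Kᵢ = Pᵢˢᵃᵗ/P ⇒ P = ΣzᵢPᵢˢᵃᵗ.
P = 0.2745·318.6 + 0.0974·111.4 + 0.6281·16.3 = 108.5441 kPa

Pbub = 108.5441 kPa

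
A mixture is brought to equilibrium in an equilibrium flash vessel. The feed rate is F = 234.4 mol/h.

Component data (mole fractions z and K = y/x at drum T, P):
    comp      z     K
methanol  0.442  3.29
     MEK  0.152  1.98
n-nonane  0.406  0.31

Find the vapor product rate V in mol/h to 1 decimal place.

V = 150.1 mol/h

Let ψ = V/F and solve Σ zᵢ(Kᵢ−1)/(1+ψ(Kᵢ−1)) = 0.
Feasibility: ΣzᵢKᵢ = 1.881, Σzᵢ/Kᵢ = 1.521 — both > 1, two phases present.
Newton–Raphson from ψ = 0.53:
  ψ = 0.530: g = 0.1136, g' = -1.017 → ψ = 0.642
  ψ = 0.642: g = -0.0015, g' = -1.058 → ψ = 0.640
Converged at ψ = 0.640.
Then V = ψ·F = 0.6404·234.4 = 150.1 mol/h and L = F − V = 84.3 mol/h.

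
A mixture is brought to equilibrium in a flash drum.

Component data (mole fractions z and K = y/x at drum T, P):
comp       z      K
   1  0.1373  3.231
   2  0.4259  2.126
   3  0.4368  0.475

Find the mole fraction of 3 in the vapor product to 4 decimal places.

y_3 = 0.3404

Let ψ = V/F and solve Σ zᵢ(Kᵢ−1)/(1+ψ(Kᵢ−1)) = 0.
Feasibility: ΣzᵢKᵢ = 1.5566, Σzᵢ/Kᵢ = 1.1624 — both > 1, two phases present.
Newton–Raphson from ψ = 0.67:
  ψ = 0.6700: g = 0.04238, g' = -0.5717 → ψ = 0.7441
  ψ = 0.7441: g = -0.00026, g' = -0.5807 → ψ = 0.7437
Converged at ψ = 0.7437.
Compositions from xᵢ = zᵢ/(1+ψ(Kᵢ−1)), yᵢ = Kᵢxᵢ:
  1: x = 0.0516, y = 0.1668
  2: x = 0.2318, y = 0.4928
  3: x = 0.7166, y = 0.3404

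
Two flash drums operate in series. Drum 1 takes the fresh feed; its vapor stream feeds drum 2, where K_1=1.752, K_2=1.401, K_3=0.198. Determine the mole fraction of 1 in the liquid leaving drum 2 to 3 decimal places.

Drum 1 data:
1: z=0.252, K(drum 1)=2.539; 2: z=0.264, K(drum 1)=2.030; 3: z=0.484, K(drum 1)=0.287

Drum 1:
Material balance + equilibrium reduce to Σ zᵢ(Kᵢ−1)/(1+ψ₁(Kᵢ−1)) = 0.
Check two-phase: ΣzᵢKᵢ = 1.315 > 1 and Σzᵢ/Kᵢ = 1.916 > 1, so g(0) = 0.315 > 0 and g(1) = -0.916 < 0.
Newton iteration, ψ₁⁰ = 0.63:
  ψ₁ = 0.630: g = -0.2647, g' = -1.068 → ψ₁ = 0.382
  ψ₁ = 0.382: g = -0.0350, g' = -0.846 → ψ₁ = 0.341
Converged at ψ₁ = 0.341.
Drum-1 compositions:
  1: x = 0.165, y = 0.420
  2: x = 0.195, y = 0.397
  3: x = 0.639, y = 0.183
Drum-2 feed = drum-1 vapor: z₂ = (0.4198, 0.3967, 0.1835).
Drum 2:
Let ψ₂ = V/F and solve Σ zᵢ(Kᵢ−1)/(1+ψ₂(Kᵢ−1)) = 0.
Check two-phase: ΣzᵢKᵢ = 1.328 > 1 and Σzᵢ/Kᵢ = 1.449 > 1, so g(0) = 0.328 > 0 and g(1) = -0.449 < 0.
Iterate (Newton) starting at ψ₂ = 0.4:
  ψ₂ = 0.400: g = 0.1632, g' = -0.443 → ψ₂ = 0.768
  ψ₂ = 0.768: g = -0.0613, g' = -0.932 → ψ₂ = 0.702
  ψ₂ = 0.702: g = -0.0061, g' = -0.759 → ψ₂ = 0.694
Converged at ψ₂ = 0.694.
  1: x = 0.276, y = 0.483
  2: x = 0.310, y = 0.435
  3: x = 0.414, y = 0.082

x_1 (drum 2) = 0.276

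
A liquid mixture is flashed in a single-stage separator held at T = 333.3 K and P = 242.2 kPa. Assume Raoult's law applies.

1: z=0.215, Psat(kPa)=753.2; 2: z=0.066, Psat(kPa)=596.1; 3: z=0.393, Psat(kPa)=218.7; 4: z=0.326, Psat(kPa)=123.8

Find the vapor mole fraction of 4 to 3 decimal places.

Raoult's law: Kᵢ = Pᵢˢᵃᵗ/P = Pᵢˢᵃᵗ/242.2.
  K_1 = 753.2/242.2 = 3.10983, K_2 = 596.1/242.2 = 2.46119, K_3 = 218.7/242.2 = 0.90297, K_4 = 123.8/242.2 = 0.51115
Newton iteration, ψ⁰ = 0.67:
  ψ = 0.670: g = -0.0411, g' = -0.377 → ψ = 0.561
  ψ = 0.561: g = 0.0008, g' = -0.395 → ψ = 0.563
Converged at ψ = 0.563.
Compositions from xᵢ = zᵢ/(1+ψ(Kᵢ−1)), yᵢ = Kᵢxᵢ:
  1: x = 0.098, y = 0.306
  2: x = 0.036, y = 0.089
  3: x = 0.416, y = 0.375
  4: x = 0.450, y = 0.230

y_4 = 0.230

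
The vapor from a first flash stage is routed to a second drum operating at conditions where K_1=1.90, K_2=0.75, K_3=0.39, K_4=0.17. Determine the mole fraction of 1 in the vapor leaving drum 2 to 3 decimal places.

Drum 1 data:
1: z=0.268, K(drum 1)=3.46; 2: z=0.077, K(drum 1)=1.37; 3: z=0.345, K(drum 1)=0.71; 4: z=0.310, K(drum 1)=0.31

y_1 (drum 2) = 0.767

Drum 1:
Rachford–Rice: g(ψ₁) = Σ zᵢ(Kᵢ−1)/(1+ψ₁(Kᵢ−1)) = 0.
Feasibility: ΣzᵢKᵢ = 1.374, Σzᵢ/Kᵢ = 1.620 — both > 1, two phases present.
Newton–Raphson from ψ₁ = 0.45:
  ψ₁ = 0.450: g = -0.0880, g' = -0.722 → ψ₁ = 0.328
  ψ₁ = 0.328: g = 0.0031, g' = -0.787 → ψ₁ = 0.332
Converged at ψ₁ = 0.332.
Drum-1 compositions:
  1: x = 0.147, y = 0.510
  2: x = 0.069, y = 0.094
  3: x = 0.382, y = 0.271
  4: x = 0.402, y = 0.125
Drum-2 feed = drum-1 vapor: z₂ = (0.5103, 0.0939, 0.2711, 0.1247).
Drum 2:
Material balance + equilibrium reduce to Σ zᵢ(Kᵢ−1)/(1+ψ₂(Kᵢ−1)) = 0.
Check two-phase: ΣzᵢKᵢ = 1.167 > 1 and Σzᵢ/Kᵢ = 1.822 > 1, so g(0) = 0.167 > 0 and g(1) = -0.822 < 0.
Newton–Raphson from ψ₂ = 0.6:
  ψ₂ = 0.600: g = -0.1963, g' = -0.774 → ψ₂ = 0.346
  ψ₂ = 0.346: g = -0.0305, g' = -0.579 → ψ₂ = 0.294
  ψ₂ = 0.294: g = -0.0004, g' = -0.565 → ψ₂ = 0.293
Converged at ψ₂ = 0.293.
  1: x = 0.404, y = 0.767
  2: x = 0.101, y = 0.076
  3: x = 0.330, y = 0.129
  4: x = 0.165, y = 0.028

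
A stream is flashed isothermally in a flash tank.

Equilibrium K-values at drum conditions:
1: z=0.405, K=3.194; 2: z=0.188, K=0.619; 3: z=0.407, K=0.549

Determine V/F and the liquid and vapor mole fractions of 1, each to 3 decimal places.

V/F = 0.671, x_1 = 0.164, y_1 = 0.523

Newton–Raphson from V/F = 0.5:
  V/F = 0.500: g = 0.0982, g' = -0.623 → V/F = 0.658
  V/F = 0.658: g = 0.0072, g' = -0.543 → V/F = 0.671
Converged at V/F = 0.671.
Compositions from xᵢ = zᵢ/(1+V/F(Kᵢ−1)), yᵢ = Kᵢxᵢ:
  1: x = 0.164, y = 0.523
  2: x = 0.253, y = 0.156
  3: x = 0.584, y = 0.320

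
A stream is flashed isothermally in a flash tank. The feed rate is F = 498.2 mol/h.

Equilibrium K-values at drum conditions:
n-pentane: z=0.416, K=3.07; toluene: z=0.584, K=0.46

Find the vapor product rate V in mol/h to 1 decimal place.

V = 243.2 mol/h

Iterate (Newton) starting at β = 0.5:
  β = 0.500: g = -0.0088, g' = -0.750 → β = 0.488
Converged at β = 0.488.
Then V = β·F = 0.4882·498.2 = 243.2 mol/h and L = F − V = 255.0 mol/h.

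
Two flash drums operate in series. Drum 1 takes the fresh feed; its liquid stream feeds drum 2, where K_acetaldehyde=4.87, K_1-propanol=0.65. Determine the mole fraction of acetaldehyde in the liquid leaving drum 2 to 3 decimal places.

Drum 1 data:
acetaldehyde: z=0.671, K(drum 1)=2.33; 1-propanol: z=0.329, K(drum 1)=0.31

x_acetaldehyde (drum 2) = 0.083

Drum 1:
Material balance + equilibrium reduce to Σ zᵢ(Kᵢ−1)/(1+ψ₁(Kᵢ−1)) = 0.
Check two-phase: ΣzᵢKᵢ = 1.665 > 1 and Σzᵢ/Kᵢ = 1.349 > 1, so g(0) = 0.665 > 0 and g(1) = -0.349 < 0.
Newton–Raphson from ψ₁ = 0.61:
  ψ₁ = 0.610: g = 0.1007, g' = -0.829 → ψ₁ = 0.731
  ψ₁ = 0.731: g = -0.0060, g' = -0.944 → ψ₁ = 0.725
Converged at ψ₁ = 0.725.
Drum-1 compositions:
  acetaldehyde: x = 0.342, y = 0.796
  1-propanol: x = 0.658, y = 0.204
Drum-2 feed = drum-1 liquid: z₂ = (0.3416, 0.6584).
Drum 2:
Let ψ₂ = V/F and solve Σ zᵢ(Kᵢ−1)/(1+ψ₂(Kᵢ−1)) = 0.
g(0) = ΣzᵢKᵢ − 1 = 1.091 and g(1) = 1 − Σzᵢ/Kᵢ = -0.083, so a root lies in (0, 1).
Iterate (Newton) starting at ψ₂ = 0.62:
  ψ₂ = 0.620: g = 0.0946, g' = -0.574 → ψ₂ = 0.785
  ψ₂ = 0.785: g = 0.0098, g' = -0.467 → ψ₂ = 0.806
Converged at ψ₂ = 0.806.
  acetaldehyde: x = 0.083, y = 0.404
  1-propanol: x = 0.917, y = 0.596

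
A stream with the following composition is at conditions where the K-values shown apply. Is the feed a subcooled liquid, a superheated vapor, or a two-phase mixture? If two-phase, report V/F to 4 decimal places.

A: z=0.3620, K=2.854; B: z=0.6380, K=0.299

two-phase, V/F = 0.1723

ΣzᵢKᵢ = 1.2239; Σzᵢ/Kᵢ = 2.2606.
Both exceed 1, so a two-phase solution exists.
Newton–Raphson from ψ = 0.5:
  ψ = 0.5000: g = -0.34030, g' = -1.0783 → ψ = 0.1844
  ψ = 0.1844: g = -0.01348, g' = -1.1045 → ψ = 0.1722
  ψ = 0.1722: g = 0.00010, g' = -1.1204 → ψ = 0.1723
Converged at ψ = 0.1723.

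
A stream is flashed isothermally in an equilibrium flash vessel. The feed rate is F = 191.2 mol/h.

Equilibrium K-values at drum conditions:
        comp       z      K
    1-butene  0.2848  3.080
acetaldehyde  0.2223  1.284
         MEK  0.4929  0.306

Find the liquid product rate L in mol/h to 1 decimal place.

Let ψ = V/F and solve Σ zᵢ(Kᵢ−1)/(1+ψ(Kᵢ−1)) = 0.
g(0) = ΣzᵢKᵢ − 1 = 0.3134 and g(1) = 1 − Σzᵢ/Kᵢ = -0.8764, so a root lies in (0, 1).
Newton iteration, ψ⁰ = 0.5:
  ψ = 0.5000: g = -0.17818, g' = -0.8666 → ψ = 0.2944
  ψ = 0.2944: g = -0.00423, g' = -0.8642 → ψ = 0.2895
Converged at ψ = 0.2895.
Then V = ψ·F = 0.2895·191.2 = 55.4 mol/h and L = F − V = 135.8 mol/h.

L = 135.8 mol/h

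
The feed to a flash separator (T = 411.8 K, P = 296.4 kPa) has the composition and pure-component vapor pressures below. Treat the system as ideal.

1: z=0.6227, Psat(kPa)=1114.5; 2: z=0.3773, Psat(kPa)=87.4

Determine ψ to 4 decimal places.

Raoult's law: Kᵢ = Pᵢˢᵃᵗ/P = Pᵢˢᵃᵗ/296.4.
  K_1 = 1114.5/296.4 = 3.760121, K_2 = 87.4/296.4 = 0.294872
Binary case is linear: z₁(K₁−1)(1+ψ(K₂−1)) + z₂(K₂−1)(1+ψ(K₁−1)) = 0
⇒ ψ = [z₁(K₁−1)+z₂(K₂−1)] / [−(K₁−1)(K₂−1)] = 1.45268/1.94624 = 0.7464

ψ = 0.7464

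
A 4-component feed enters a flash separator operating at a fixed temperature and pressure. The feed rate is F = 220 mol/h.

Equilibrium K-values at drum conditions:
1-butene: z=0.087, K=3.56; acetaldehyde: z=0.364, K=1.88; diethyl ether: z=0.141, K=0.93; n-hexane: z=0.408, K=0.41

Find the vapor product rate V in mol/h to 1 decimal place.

V = 96.9 mol/h

Material balance + equilibrium reduce to Σ zᵢ(Kᵢ−1)/(1+V/F(Kᵢ−1)) = 0.
g(0) = ΣzᵢKᵢ − 1 = 0.292 and g(1) = 1 − Σzᵢ/Kᵢ = -0.365, so a root lies in (0, 1).
Newton–Raphson from V/F = 0.5:
  V/F = 0.500: g = -0.0315, g' = -0.532 → V/F = 0.441
Converged at V/F = 0.441.
Then V = V/F·F = 0.4407·220 = 96.9 mol/h and L = F − V = 123.1 mol/h.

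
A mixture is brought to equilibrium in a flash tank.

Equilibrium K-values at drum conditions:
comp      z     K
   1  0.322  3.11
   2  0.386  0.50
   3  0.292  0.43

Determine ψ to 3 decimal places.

Newton iteration, ψ⁰ = 0.67:
  ψ = 0.670: g = -0.2780, g' = -0.713 → ψ = 0.280
  ψ = 0.280: g = 0.0047, g' = -0.831 → ψ = 0.286
Converged at ψ = 0.286.

ψ = 0.286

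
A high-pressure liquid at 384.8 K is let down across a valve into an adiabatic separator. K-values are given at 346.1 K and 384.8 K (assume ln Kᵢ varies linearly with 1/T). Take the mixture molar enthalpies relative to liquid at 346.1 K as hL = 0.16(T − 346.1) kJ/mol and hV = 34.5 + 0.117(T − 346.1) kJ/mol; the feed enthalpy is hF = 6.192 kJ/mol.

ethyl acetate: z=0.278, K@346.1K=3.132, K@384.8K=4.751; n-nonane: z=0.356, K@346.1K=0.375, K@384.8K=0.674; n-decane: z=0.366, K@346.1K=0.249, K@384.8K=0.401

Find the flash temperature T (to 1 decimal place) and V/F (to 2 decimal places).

Adiabatic flash: solve Rachford–Rice at each trial T, then check hF = ψ·hV(T) + (1−ψ)·hL(T).
  T = 346.1 K: K = (3.132, 0.375, 0.249), RR gives ψ = 0.065, H_out = 2.234 kJ/mol
  T = 384.8 K: K = (4.751, 0.674, 0.401), RR gives ψ = 0.395, H_out = 19.155 kJ/mol
  T = 365.5 K: K = (3.902, 0.511, 0.320), RR gives ψ = 0.224, H_out = 10.644 kJ/mol
  T = 355.8 K: K = (3.507, 0.440, 0.283), RR gives ψ = 0.146, H_out = 6.525 kJ/mol
  T = 351.0 K: K = (3.318, 0.407, 0.266), RR gives ψ = 0.107, H_out = 4.438 kJ/mol
  T = 353.4 K: K = (3.412, 0.423, 0.275), RR gives ψ = 0.126, H_out = 5.488 kJ/mol
Linear interpolation between T = 353.4 (H_out = 5.488) and T = 355.8 (H_out = 6.525) on hF = 6.192 gives T ≈ 355.0 K, at which ψ = 0.14.

T = 355.0 K, V/F = 0.14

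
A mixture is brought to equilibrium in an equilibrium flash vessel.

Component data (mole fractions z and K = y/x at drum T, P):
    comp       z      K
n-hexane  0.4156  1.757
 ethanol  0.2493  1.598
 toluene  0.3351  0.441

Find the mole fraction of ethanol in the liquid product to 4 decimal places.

x_ethanol = 0.1752

Rachford–Rice: g(β) = Σ zᵢ(Kᵢ−1)/(1+β(Kᵢ−1)) = 0.
g(0) = ΣzᵢKᵢ − 1 = 0.2764 and g(1) = 1 − Σzᵢ/Kᵢ = -0.1524, so a root lies in (0, 1).
Iterate (Newton) starting at β = 0.5:
  β = 0.5000: g = 0.08300, g' = -0.3799 → β = 0.7185
  β = 0.7185: g = -0.00501, g' = -0.4360 → β = 0.7070
Converged at β = 0.7070.
Compositions from xᵢ = zᵢ/(1+β(Kᵢ−1)), yᵢ = Kᵢxᵢ:
  n-hexane: x = 0.2707, y = 0.4757
  ethanol: x = 0.1752, y = 0.2800
  toluene: x = 0.5541, y = 0.2443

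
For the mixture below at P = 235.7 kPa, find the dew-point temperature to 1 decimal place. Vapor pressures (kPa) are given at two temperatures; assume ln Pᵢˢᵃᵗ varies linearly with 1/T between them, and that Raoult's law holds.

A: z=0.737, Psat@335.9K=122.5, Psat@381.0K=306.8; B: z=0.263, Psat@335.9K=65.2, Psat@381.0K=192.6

T = 374.9 K

Dew-point temperature: Σzᵢ·P/Pᵢˢᵃᵗ(T) = 1. Interpolate ln Pᵢˢᵃᵗ = aᵢ + bᵢ/T.
  T = 335.9 K: ΣzᵢP/Pᵢˢᵃᵗ = 2.3688
  T = 381.0 K: ΣzᵢP/Pᵢˢᵃᵗ = 0.8881
  T = 358.4 K: ΣzᵢP/Pᵢˢᵃᵗ = 1.4067
  T = 369.7 K: ΣzᵢP/Pᵢˢᵃᵗ = 1.1097
  T = 375.4 K: ΣzᵢP/Pᵢˢᵃᵗ = 0.9900
  T = 372.5 K: ΣzᵢP/Pᵢˢᵃᵗ = 1.0487
Interpolating between 372.5 K and 375.4 K gives T ≈ 374.9 K.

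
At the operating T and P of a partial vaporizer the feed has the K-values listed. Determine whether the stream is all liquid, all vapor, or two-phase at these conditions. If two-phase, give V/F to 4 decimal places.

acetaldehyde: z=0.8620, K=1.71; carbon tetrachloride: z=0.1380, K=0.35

all vapor

ΣzᵢKᵢ = 1.5223; Σzᵢ/Kᵢ = 0.8984.
Since Σzᵢ/Kᵢ < 1 the mixture is above its dew point — single vapor phase.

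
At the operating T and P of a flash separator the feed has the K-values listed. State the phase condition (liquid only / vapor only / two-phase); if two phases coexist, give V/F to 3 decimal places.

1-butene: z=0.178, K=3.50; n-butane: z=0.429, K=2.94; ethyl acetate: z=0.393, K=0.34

two-phase, V/F = 0.731

ΣzᵢKᵢ = 2.018; Σzᵢ/Kᵢ = 1.353.
Both exceed 1, so a two-phase solution exists.
Iterate (Newton) starting at ψ = 0.5:
  ψ = 0.500: g = 0.2331, g' = -1.017 → ψ = 0.729
  ψ = 0.729: g = 0.0023, g' = -1.053 → ψ = 0.731
Converged at ψ = 0.731.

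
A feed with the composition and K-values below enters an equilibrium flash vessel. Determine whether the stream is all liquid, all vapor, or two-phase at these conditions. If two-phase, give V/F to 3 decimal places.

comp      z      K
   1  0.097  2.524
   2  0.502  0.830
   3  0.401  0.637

all liquid

ΣzᵢKᵢ = 0.917; Σzᵢ/Kᵢ = 1.273.
Since ΣzᵢKᵢ < 1 the mixture is below its bubble point — single liquid phase.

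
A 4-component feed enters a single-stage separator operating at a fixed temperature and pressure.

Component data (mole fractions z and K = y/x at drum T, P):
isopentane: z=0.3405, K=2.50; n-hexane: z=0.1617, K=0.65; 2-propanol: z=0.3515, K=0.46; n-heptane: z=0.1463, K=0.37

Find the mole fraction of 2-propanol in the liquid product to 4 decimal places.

Material balance + equilibrium reduce to Σ zᵢ(Kᵢ−1)/(1+V/F(Kᵢ−1)) = 0.
Feasibility: ΣzᵢKᵢ = 1.1722, Σzᵢ/Kᵢ = 1.5445 — both > 1, two phases present.
Newton iteration, V/F⁰ = 0.5:
  V/F = 0.5000: g = -0.17131, g' = -0.5954 → V/F = 0.2123
  V/F = 0.2123: g = 0.00549, g' = -0.6720 → V/F = 0.2204
  V/F = 0.2204: g = 0.00002, g' = -0.6663 → V/F = 0.2205
Converged at V/F = 0.2205.
Compositions from xᵢ = zᵢ/(1+V/F(Kᵢ−1)), yᵢ = Kᵢxᵢ:
  isopentane: x = 0.2559, y = 0.6397
  n-hexane: x = 0.1752, y = 0.1139
  2-propanol: x = 0.3990, y = 0.1835
  n-heptane: x = 0.1699, y = 0.0629

x_2-propanol = 0.3990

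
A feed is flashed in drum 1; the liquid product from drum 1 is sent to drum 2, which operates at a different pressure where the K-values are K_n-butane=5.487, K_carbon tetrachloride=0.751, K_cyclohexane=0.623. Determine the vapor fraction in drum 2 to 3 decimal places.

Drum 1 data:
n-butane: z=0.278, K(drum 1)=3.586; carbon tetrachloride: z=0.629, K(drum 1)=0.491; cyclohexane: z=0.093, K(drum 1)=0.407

V/F (drum 2) = 0.442

Drum 1:
Newton–Raphson from ψ₁ = 0.36:
  ψ₁ = 0.360: g = -0.0898, g' = -0.796 → ψ₁ = 0.247
  ψ₁ = 0.247: g = 0.0077, g' = -0.950 → ψ₁ = 0.255
Converged at ψ₁ = 0.255.
Drum-1 compositions:
  n-butane: x = 0.167, y = 0.600
  carbon tetrachloride: x = 0.723, y = 0.355
  cyclohexane: x = 0.110, y = 0.045
Drum-2 feed = drum-1 liquid: z₂ = (0.1674, 0.7230, 0.1096).
Drum 2:
Material balance + equilibrium reduce to Σ zᵢ(Kᵢ−1)/(1+ψ₂(Kᵢ−1)) = 0.
g(0) = ΣzᵢKᵢ − 1 = 0.530 and g(1) = 1 − Σzᵢ/Kᵢ = -0.169, so a root lies in (0, 1).
Newton–Raphson from ψ₂ = 0.5:
  ψ₂ = 0.500: g = -0.0249, g' = -0.403 → ψ₂ = 0.438
  ψ₂ = 0.438: g = 0.0018, g' = -0.462 → ψ₂ = 0.442
Converged at ψ₂ = 0.442.
  n-butane: x = 0.056, y = 0.308
  carbon tetrachloride: x = 0.812, y = 0.610
  cyclohexane: x = 0.132, y = 0.082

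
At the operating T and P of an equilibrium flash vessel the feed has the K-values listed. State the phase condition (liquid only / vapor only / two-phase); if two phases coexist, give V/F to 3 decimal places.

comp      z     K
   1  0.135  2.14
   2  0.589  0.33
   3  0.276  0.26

liquid only

ΣzᵢKᵢ = 0.555; Σzᵢ/Kᵢ = 2.909.
Since ΣzᵢKᵢ < 1 the mixture is below its bubble point — single liquid phase.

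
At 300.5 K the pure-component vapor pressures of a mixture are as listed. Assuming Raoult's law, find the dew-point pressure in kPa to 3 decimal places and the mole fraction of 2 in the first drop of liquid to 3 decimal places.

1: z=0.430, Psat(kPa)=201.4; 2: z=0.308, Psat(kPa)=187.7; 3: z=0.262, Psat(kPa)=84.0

At the dew point ψ → 1, so Σzᵢ/Kᵢ = 1 with Kᵢ = Pᵢˢᵃᵗ/P ⇒ 1/P = Σzᵢ/Pᵢˢᵃᵗ.
1/P = 0.430/201.4 + 0.308/187.7 + 0.262/84.0 = 0.006895 ⇒ P = 145.032 kPa
xᵢ = zᵢP/Pᵢˢᵃᵗ ⇒ x_2 = 0.308·145.032/187.7 = 0.238

Pdew = 145.032 kPa, x_2 = 0.238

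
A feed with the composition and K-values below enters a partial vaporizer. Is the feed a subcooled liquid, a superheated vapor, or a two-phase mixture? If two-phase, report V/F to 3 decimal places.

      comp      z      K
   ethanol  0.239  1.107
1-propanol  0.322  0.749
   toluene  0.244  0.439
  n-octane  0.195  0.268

ΣzᵢKᵢ = 0.665; Σzᵢ/Kᵢ = 1.929.
Since ΣzᵢKᵢ < 1 the mixture is below its bubble point — single liquid phase.

subcooled liquid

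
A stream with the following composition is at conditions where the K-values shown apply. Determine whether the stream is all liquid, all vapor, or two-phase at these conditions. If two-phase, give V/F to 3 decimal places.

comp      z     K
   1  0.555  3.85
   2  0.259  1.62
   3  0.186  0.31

ΣzᵢKᵢ = 2.614; Σzᵢ/Kᵢ = 0.904.
Since Σzᵢ/Kᵢ < 1 the mixture is above its dew point — single vapor phase.

all vapor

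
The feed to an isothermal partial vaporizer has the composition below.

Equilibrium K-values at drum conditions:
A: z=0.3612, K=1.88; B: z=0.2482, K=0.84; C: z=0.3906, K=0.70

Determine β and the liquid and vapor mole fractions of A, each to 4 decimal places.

Rachford–Rice: g(β) = Σ zᵢ(Kᵢ−1)/(1+β(Kᵢ−1)) = 0.
Check two-phase: ΣzᵢKᵢ = 1.1610 > 1 and Σzᵢ/Kᵢ = 1.0456 > 1, so g(0) = 0.1610 > 0 and g(1) = -0.0456 < 0.
Iterate (Newton) starting at β = 0.55:
  β = 0.5500: g = 0.03031, g' = -0.1851 → β = 0.7138
  β = 0.7138: g = 0.00129, g' = -0.1705 → β = 0.7213
Converged at β = 0.7213.
Compositions from xᵢ = zᵢ/(1+β(Kᵢ−1)), yᵢ = Kᵢxᵢ:
  A: x = 0.2209, y = 0.4154
  B: x = 0.2806, y = 0.2357
  C: x = 0.4985, y = 0.3489

β = 0.7213, x_A = 0.2209, y_A = 0.4154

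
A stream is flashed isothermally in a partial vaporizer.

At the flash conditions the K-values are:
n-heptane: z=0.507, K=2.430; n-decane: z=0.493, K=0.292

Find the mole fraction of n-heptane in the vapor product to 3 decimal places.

y_n-heptane = 0.805

Let ψ = V/F and solve Σ zᵢ(Kᵢ−1)/(1+ψ(Kᵢ−1)) = 0.
Feasibility: ΣzᵢKᵢ = 1.376, Σzᵢ/Kᵢ = 1.897 — both > 1, two phases present.
Binary case is linear: z₁(K₁−1)(1+ψ(K₂−1)) + z₂(K₂−1)(1+ψ(K₁−1)) = 0
⇒ ψ = [z₁(K₁−1)+z₂(K₂−1)] / [−(K₁−1)(K₂−1)] = 0.3760/1.0124 = 0.371
Compositions from xᵢ = zᵢ/(1+ψ(Kᵢ−1)), yᵢ = Kᵢxᵢ:
  n-heptane: x = 0.331, y = 0.805
  n-decane: x = 0.669, y = 0.195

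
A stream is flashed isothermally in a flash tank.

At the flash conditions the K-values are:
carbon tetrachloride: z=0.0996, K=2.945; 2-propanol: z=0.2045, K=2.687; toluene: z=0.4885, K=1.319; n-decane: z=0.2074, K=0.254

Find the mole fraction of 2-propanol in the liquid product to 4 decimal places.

Material balance + equilibrium reduce to Σ zᵢ(Kᵢ−1)/(1+V/F(Kᵢ−1)) = 0.
g(0) = ΣzᵢKᵢ − 1 = 0.5398 and g(1) = 1 − Σzᵢ/Kᵢ = -0.2968, so a root lies in (0, 1).
Iterate (Newton) starting at V/F = 0.5:
  V/F = 0.5000: g = 0.17298, g' = -0.5987 → V/F = 0.7889
  V/F = 0.7889: g = -0.02710, g' = -0.8793 → V/F = 0.7581
  V/F = 0.7581: g = -0.00099, g' = -0.8174 → V/F = 0.7569
Converged at V/F = 0.7569.
Compositions from xᵢ = zᵢ/(1+V/F(Kᵢ−1)), yᵢ = Kᵢxᵢ:
  carbon tetrachloride: x = 0.0403, y = 0.1186
  2-propanol: x = 0.0898, y = 0.2413
  toluene: x = 0.3935, y = 0.5190
  n-decane: x = 0.4764, y = 0.1210

x_2-propanol = 0.0898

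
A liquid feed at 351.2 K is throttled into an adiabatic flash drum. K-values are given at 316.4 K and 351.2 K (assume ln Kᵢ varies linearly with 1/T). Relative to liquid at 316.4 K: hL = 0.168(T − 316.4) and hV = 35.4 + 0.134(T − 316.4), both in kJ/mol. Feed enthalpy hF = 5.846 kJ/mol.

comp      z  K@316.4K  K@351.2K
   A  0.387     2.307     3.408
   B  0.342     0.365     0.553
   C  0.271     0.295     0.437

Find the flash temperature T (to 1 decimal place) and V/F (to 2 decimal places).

T = 319.3 K, V/F = 0.15

Adiabatic flash: solve Rachford–Rice at each trial T, then check hF = ψ·hV(T) + (1−ψ)·hL(T).
  T = 316.4 K: K = (2.307, 0.365, 0.295), RR gives ψ = 0.112, H_out = 3.964 kJ/mol
  T = 351.2 K: K = (3.408, 0.553, 0.437), RR gives ψ = 0.518, H_out = 23.587 kJ/mol
  T = 333.8 K: K = (2.833, 0.454, 0.363), RR gives ψ = 0.325, H_out = 14.225 kJ/mol
  T = 325.1 K: K = (2.563, 0.408, 0.328), RR gives ψ = 0.225, H_out = 9.344 kJ/mol
  T = 320.8 K: K = (2.435, 0.387, 0.311), RR gives ψ = 0.171, H_out = 6.770 kJ/mol
  T = 318.6 K: K = (2.371, 0.376, 0.303), RR gives ψ = 0.142, H_out = 5.393 kJ/mol
Linear interpolation between T = 318.6 (H_out = 5.393) and T = 320.8 (H_out = 6.770) on hF = 5.846 gives T ≈ 319.3 K, at which ψ = 0.15.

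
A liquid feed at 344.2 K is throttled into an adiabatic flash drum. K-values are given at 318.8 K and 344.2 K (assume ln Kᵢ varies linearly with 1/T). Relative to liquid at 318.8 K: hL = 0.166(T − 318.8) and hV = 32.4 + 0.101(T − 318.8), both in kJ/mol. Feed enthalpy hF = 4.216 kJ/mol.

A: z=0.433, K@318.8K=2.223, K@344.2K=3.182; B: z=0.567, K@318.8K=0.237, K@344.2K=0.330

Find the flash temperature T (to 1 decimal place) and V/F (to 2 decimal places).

T = 320.1 K, V/F = 0.12

Adiabatic flash: solve Rachford–Rice at each trial T, then check hF = ψ·hV(T) + (1−ψ)·hL(T).
  T = 318.8 K: K = (2.223, 0.237), RR gives ψ = 0.104, H_out = 3.366 kJ/mol
  T = 344.2 K: K = (3.182, 0.330), RR gives ψ = 0.386, H_out = 16.098 kJ/mol
  T = 331.5 K: K = (2.678, 0.281), RR gives ψ = 0.265, H_out = 10.465 kJ/mol
  T = 325.1 K: K = (2.443, 0.259), RR gives ψ = 0.191, H_out = 7.153 kJ/mol
  T = 322.0 K: K = (2.333, 0.248), RR gives ψ = 0.150, H_out = 5.369 kJ/mol
  T = 320.4 K: K = (2.278, 0.242), RR gives ψ = 0.128, H_out = 4.391 kJ/mol
Linear interpolation between T = 318.8 (H_out = 3.366) and T = 320.4 (H_out = 4.391) on hF = 4.216 gives T ≈ 320.1 K, at which ψ = 0.12.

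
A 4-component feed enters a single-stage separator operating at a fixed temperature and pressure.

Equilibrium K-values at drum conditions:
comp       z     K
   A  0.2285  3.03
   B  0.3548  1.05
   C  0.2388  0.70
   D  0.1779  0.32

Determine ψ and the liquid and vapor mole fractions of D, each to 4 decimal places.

ψ = 0.4558, x_D = 0.2578, y_D = 0.0825

Material balance + equilibrium reduce to Σ zᵢ(Kᵢ−1)/(1+ψ(Kᵢ−1)) = 0.
Check two-phase: ΣzᵢKᵢ = 1.2890 > 1 and Σzᵢ/Kᵢ = 1.3104 > 1, so g(0) = 0.2890 > 0 and g(1) = -0.3104 < 0.
Newton–Raphson from ψ = 0.5:
  ψ = 0.5000: g = -0.02006, g' = -0.4514 → ψ = 0.4555
  ψ = 0.4555: g = 0.00010, g' = -0.4565 → ψ = 0.4558
Converged at ψ = 0.4558.
Compositions from xᵢ = zᵢ/(1+ψ(Kᵢ−1)), yᵢ = Kᵢxᵢ:
  A: x = 0.1187, y = 0.3596
  B: x = 0.3469, y = 0.3642
  C: x = 0.2766, y = 0.1936
  D: x = 0.2578, y = 0.0825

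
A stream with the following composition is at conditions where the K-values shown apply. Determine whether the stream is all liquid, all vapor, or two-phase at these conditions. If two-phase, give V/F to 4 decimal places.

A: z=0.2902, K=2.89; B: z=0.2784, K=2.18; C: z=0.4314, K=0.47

two-phase, V/F = 0.7847

ΣzᵢKᵢ = 1.6483; Σzᵢ/Kᵢ = 1.1460.
Both exceed 1, so a two-phase solution exists.
Rachford–Rice: g(ψ) = Σ zᵢ(Kᵢ−1)/(1+ψ(Kᵢ−1)) = 0.
Newton–Raphson from ψ = 0.46:
  ψ = 0.4600: g = 0.20397, g' = -0.6714 → ψ = 0.7638
  ψ = 0.7638: g = 0.01309, g' = -0.6229 → ψ = 0.7848
  ψ = 0.7848: g = -0.00005, g' = -0.6278 → ψ = 0.7847
Converged at ψ = 0.7847.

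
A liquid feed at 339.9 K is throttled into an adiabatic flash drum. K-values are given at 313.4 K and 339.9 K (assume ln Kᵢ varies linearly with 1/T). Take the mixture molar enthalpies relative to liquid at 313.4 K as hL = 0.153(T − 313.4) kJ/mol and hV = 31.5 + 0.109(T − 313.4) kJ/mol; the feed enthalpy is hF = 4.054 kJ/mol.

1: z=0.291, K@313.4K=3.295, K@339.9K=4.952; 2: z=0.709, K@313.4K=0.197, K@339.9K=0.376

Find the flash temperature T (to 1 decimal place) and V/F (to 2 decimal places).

Adiabatic flash: solve Rachford–Rice at each trial T, then check hF = ψ·hV(T) + (1−ψ)·hL(T).
  T = 313.4 K: K = (3.295, 0.197), RR gives ψ = 0.053, H_out = 1.684 kJ/mol
  T = 339.9 K: K = (4.952, 0.376), RR gives ψ = 0.287, H_out = 12.759 kJ/mol
  T = 326.6 K: K = (4.070, 0.275), RR gives ψ = 0.171, H_out = 7.296 kJ/mol
  T = 320.0 K: K = (3.670, 0.234), RR gives ψ = 0.114, H_out = 4.574 kJ/mol
  T = 316.7 K: K = (3.479, 0.215), RR gives ψ = 0.085, H_out = 3.159 kJ/mol
  T = 318.4 K: K = (3.577, 0.224), RR gives ψ = 0.100, H_out = 3.894 kJ/mol
Linear interpolation between T = 318.4 (H_out = 3.894) and T = 320.0 (H_out = 4.574) on hF = 4.054 gives T ≈ 318.8 K, at which ψ = 0.10.

T = 318.8 K, V/F = 0.10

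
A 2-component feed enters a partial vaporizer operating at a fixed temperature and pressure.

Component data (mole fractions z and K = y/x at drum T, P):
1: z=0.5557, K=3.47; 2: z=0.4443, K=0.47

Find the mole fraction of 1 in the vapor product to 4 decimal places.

Binary case is linear: z₁(K₁−1)(1+ψ(K₂−1)) + z₂(K₂−1)(1+ψ(K₁−1)) = 0
⇒ ψ = [z₁(K₁−1)+z₂(K₂−1)] / [−(K₁−1)(K₂−1)] = 1.13710/1.30910 = 0.8686
Compositions from xᵢ = zᵢ/(1+ψ(Kᵢ−1)), yᵢ = Kᵢxᵢ:
  1: x = 0.1767, y = 0.6130
  2: x = 0.8233, y = 0.3870

y_1 = 0.6130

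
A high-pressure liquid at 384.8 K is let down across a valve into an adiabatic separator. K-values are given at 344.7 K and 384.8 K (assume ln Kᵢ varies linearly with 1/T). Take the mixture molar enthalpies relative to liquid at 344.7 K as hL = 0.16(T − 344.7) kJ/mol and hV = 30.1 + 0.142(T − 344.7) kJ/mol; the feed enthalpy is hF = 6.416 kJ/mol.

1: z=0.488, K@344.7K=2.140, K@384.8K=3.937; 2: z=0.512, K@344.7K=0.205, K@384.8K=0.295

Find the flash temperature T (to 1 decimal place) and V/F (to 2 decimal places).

T = 347.1 K, V/F = 0.20

Adiabatic flash: solve Rachford–Rice at each trial T, then check hF = ψ·hV(T) + (1−ψ)·hL(T).
  T = 344.7 K: K = (2.140, 0.205), RR gives ψ = 0.165, H_out = 4.958 kJ/mol
  T = 384.8 K: K = (3.937, 0.295), RR gives ψ = 0.518, H_out = 21.630 kJ/mol
  T = 364.8 K: K = (2.954, 0.249), RR gives ψ = 0.387, H_out = 14.734 kJ/mol
  T = 354.8 K: K = (2.528, 0.226), RR gives ψ = 0.296, H_out = 10.463 kJ/mol
  T = 349.8 K: K = (2.331, 0.216), RR gives ψ = 0.237, H_out = 7.940 kJ/mol
  T = 347.2 K: K = (2.232, 0.210), RR gives ψ = 0.202, H_out = 6.481 kJ/mol
  T = 345.9 K: K = (2.184, 0.207), RR gives ψ = 0.183, H_out = 5.705 kJ/mol
Linear interpolation between T = 345.9 (H_out = 5.705) and T = 347.2 (H_out = 6.481) on hF = 6.416 gives T ≈ 347.1 K, at which ψ = 0.20.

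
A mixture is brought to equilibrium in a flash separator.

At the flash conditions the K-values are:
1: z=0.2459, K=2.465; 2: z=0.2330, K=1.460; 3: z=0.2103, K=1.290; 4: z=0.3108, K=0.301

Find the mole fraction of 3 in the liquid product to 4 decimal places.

Material balance + equilibrium reduce to Σ zᵢ(Kᵢ−1)/(1+ψ(Kᵢ−1)) = 0.
Feasibility: ΣzᵢKᵢ = 1.3112, Σzᵢ/Kᵢ = 1.4549 — both > 1, two phases present.
Iterate (Newton) starting at ψ = 0.54:
  ψ = 0.5400: g = -0.00926, g' = -0.6012 → ψ = 0.5246
  ψ = 0.5246: g = -0.00007, g' = -0.5927 → ψ = 0.5245
Converged at ψ = 0.5245.
Compositions from xᵢ = zᵢ/(1+ψ(Kᵢ−1)), yᵢ = Kᵢxᵢ:
  1: x = 0.1391, y = 0.3428
  2: x = 0.1877, y = 0.2741
  3: x = 0.1825, y = 0.2355
  4: x = 0.4907, y = 0.1477

x_3 = 0.1825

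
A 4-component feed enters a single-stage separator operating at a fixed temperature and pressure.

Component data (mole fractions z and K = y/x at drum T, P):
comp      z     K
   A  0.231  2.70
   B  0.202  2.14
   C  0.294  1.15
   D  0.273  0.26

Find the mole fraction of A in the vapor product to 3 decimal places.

y_A = 0.306

Material balance + equilibrium reduce to Σ zᵢ(Kᵢ−1)/(1+β(Kᵢ−1)) = 0.
Feasibility: ΣzᵢKᵢ = 1.465, Σzᵢ/Kᵢ = 1.486 — both > 1, two phases present.
Newton–Raphson from β = 0.32:
  β = 0.320: g = 0.2004, g' = -0.684 → β = 0.613
  β = 0.613: g = -0.0017, g' = -0.758 → β = 0.611
Converged at β = 0.611.
Compositions from xᵢ = zᵢ/(1+β(Kᵢ−1)), yᵢ = Kᵢxᵢ:
  A: x = 0.113, y = 0.306
  B: x = 0.119, y = 0.255
  C: x = 0.269, y = 0.310
  D: x = 0.498, y = 0.130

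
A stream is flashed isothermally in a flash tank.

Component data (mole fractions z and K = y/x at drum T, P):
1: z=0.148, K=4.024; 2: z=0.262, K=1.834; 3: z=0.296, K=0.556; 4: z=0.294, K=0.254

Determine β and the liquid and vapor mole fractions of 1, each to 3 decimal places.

β = 0.271, x_1 = 0.081, y_1 = 0.327

Let β = V/F and solve Σ zᵢ(Kᵢ−1)/(1+β(Kᵢ−1)) = 0.
Check two-phase: ΣzᵢKᵢ = 1.315 > 1 and Σzᵢ/Kᵢ = 1.869 > 1, so g(0) = 0.315 > 0 and g(1) = -0.869 < 0.
Iterate (Newton) starting at β = 0.54:
  β = 0.540: g = -0.2195, g' = -0.842 → β = 0.279
  β = 0.279: g = -0.0071, g' = -0.855 → β = 0.271
Converged at β = 0.271.
Compositions from xᵢ = zᵢ/(1+β(Kᵢ−1)), yᵢ = Kᵢxᵢ:
  1: x = 0.081, y = 0.327
  2: x = 0.214, y = 0.392
  3: x = 0.336, y = 0.187
  4: x = 0.368, y = 0.094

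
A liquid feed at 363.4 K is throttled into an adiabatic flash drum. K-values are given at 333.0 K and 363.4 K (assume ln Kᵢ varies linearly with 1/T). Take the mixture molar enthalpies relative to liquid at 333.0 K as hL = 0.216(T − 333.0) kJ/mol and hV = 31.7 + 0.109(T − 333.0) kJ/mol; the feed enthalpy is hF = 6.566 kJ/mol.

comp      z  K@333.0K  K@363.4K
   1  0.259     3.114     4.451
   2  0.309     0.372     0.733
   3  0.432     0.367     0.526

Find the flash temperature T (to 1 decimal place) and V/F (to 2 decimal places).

Adiabatic flash: solve Rachford–Rice at each trial T, then check hF = ψ·hV(T) + (1−ψ)·hL(T).
  T = 333.0 K: K = (3.114, 0.372, 0.367), RR gives ψ = 0.060, H_out = 1.902 kJ/mol
  T = 363.4 K: K = (4.451, 0.733, 0.526), RR gives ψ = 0.444, H_out = 19.198 kJ/mol
  T = 348.2 K: K = (3.752, 0.530, 0.443), RR gives ψ = 0.228, H_out = 10.127 kJ/mol
  T = 340.6 K: K = (3.425, 0.446, 0.404), RR gives ψ = 0.142, H_out = 6.029 kJ/mol
  T = 344.4 K: K = (3.587, 0.487, 0.423), RR gives ψ = 0.184, H_out = 8.069 kJ/mol
  T = 342.5 K: K = (3.506, 0.466, 0.414), RR gives ψ = 0.163, H_out = 7.048 kJ/mol
Linear interpolation between T = 340.6 (H_out = 6.029) and T = 342.5 (H_out = 7.048) on hF = 6.566 gives T ≈ 341.6 K, at which ψ = 0.15.

T = 341.6 K, V/F = 0.15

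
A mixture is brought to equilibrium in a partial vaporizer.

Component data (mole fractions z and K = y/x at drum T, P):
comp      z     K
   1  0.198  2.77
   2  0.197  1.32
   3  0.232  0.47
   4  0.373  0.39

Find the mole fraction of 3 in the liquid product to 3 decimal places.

x_3 = 0.242

Material balance + equilibrium reduce to Σ zᵢ(Kᵢ−1)/(1+β(Kᵢ−1)) = 0.
Check two-phase: ΣzᵢKᵢ = 1.063 > 1 and Σzᵢ/Kᵢ = 1.671 > 1, so g(0) = 0.063 > 0 and g(1) = -0.671 < 0.
Newton–Raphson from β = 0.65:
  β = 0.650: g = -0.3494, g' = -0.681 → β = 0.137
  β = 0.137: g = -0.0382, g' = -0.662 → β = 0.079
  β = 0.079: g = 0.0016, g' = -0.721 → β = 0.081
Converged at β = 0.081.
Compositions from xᵢ = zᵢ/(1+β(Kᵢ−1)), yᵢ = Kᵢxᵢ:
  1: x = 0.173, y = 0.480
  2: x = 0.192, y = 0.253
  3: x = 0.242, y = 0.114
  4: x = 0.392, y = 0.153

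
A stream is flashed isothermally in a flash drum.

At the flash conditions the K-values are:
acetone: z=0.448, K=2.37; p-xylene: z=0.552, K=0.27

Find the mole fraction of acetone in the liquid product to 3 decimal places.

Material balance + equilibrium reduce to Σ zᵢ(Kᵢ−1)/(1+β(Kᵢ−1)) = 0.
g(0) = ΣzᵢKᵢ − 1 = 0.211 and g(1) = 1 − Σzᵢ/Kᵢ = -1.233, so a root lies in (0, 1).
Binary case is linear: z₁(K₁−1)(1+β(K₂−1)) + z₂(K₂−1)(1+β(K₁−1)) = 0
⇒ β = [z₁(K₁−1)+z₂(K₂−1)] / [−(K₁−1)(K₂−1)] = 0.2108/1.0001 = 0.211
Compositions from xᵢ = zᵢ/(1+β(Kᵢ−1)), yᵢ = Kᵢxᵢ:
  acetone: x = 0.348, y = 0.824
  p-xylene: x = 0.652, y = 0.176

x_acetone = 0.348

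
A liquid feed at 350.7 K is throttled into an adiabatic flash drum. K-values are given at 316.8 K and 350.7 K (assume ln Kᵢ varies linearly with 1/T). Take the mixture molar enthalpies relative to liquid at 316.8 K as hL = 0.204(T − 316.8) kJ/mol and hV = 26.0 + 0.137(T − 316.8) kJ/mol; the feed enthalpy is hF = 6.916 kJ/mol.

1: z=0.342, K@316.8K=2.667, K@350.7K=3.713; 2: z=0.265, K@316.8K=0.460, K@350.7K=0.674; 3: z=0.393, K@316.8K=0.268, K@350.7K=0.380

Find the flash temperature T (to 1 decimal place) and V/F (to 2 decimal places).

T = 325.1 K, V/F = 0.21

Adiabatic flash: solve Rachford–Rice at each trial T, then check hF = ψ·hV(T) + (1−ψ)·hL(T).
  T = 316.8 K: K = (2.667, 0.460, 0.268), RR gives ψ = 0.127, H_out = 3.294 kJ/mol
  T = 350.7 K: K = (3.713, 0.674, 0.380), RR gives ψ = 0.425, H_out = 16.996 kJ/mol
  T = 333.8 K: K = (3.175, 0.563, 0.322), RR gives ψ = 0.281, H_out = 10.465 kJ/mol
  T = 325.3 K: K = (2.917, 0.510, 0.295), RR gives ψ = 0.207, H_out = 7.001 kJ/mol
  T = 321.1 K: K = (2.792, 0.485, 0.281), RR gives ψ = 0.168, H_out = 5.208 kJ/mol
  T = 323.2 K: K = (2.854, 0.497, 0.288), RR gives ψ = 0.188, H_out = 6.113 kJ/mol
Linear interpolation between T = 323.2 (H_out = 6.113) and T = 325.3 (H_out = 7.001) on hF = 6.916 gives T ≈ 325.1 K, at which ψ = 0.21.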